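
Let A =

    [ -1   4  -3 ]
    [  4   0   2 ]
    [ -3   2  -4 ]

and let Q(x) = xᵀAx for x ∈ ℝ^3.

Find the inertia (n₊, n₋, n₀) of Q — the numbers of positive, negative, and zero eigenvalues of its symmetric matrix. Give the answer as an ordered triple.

An LDLᵀ factorisation of A has diagonal entries -1, 16, -5/4.
That gives 1 positive, 2 negative pivots.

(1, 2, 0)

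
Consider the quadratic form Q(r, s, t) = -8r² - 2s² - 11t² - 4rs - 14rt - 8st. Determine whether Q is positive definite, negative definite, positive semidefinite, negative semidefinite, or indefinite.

The symmetric matrix of Q is A = [[-8, -2, -7], [-2, -2, -4], [-7, -4, -11]].
Leading principal minors: Δ_1 = -8, Δ_2 = 12, Δ_3 = -18.
The signs alternate starting with Δ_1 < 0, so by Sylvester's criterion Q is negative definite.

negative definite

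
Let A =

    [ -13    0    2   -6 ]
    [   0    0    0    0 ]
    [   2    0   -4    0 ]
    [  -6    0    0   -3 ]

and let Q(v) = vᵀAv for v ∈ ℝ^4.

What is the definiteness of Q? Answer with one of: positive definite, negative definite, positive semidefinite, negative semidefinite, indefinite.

Symmetric row and column elimination reduces A to a congruent diagonal form with pivots -13, 0, -48/13, 0.
That gives 2 negative, 2 zero pivots.
Hence Q is negative semidefinite.

negative semidefinite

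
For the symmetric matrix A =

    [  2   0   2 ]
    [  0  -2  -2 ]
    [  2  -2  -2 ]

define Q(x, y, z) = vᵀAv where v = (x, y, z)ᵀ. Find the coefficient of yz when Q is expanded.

The coefficient of yz is A[2,3] + A[3,2] = 2·(-2) = -4.

-4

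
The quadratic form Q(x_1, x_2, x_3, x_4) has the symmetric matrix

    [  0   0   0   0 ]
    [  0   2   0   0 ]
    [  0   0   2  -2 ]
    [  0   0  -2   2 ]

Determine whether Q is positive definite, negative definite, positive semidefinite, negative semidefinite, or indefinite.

positive semidefinite

Row-reducing A symmetrically gives the diagonal entries 0, 2, 2, 0.
So there are 2 positive, 2 zero pivots.
Hence Q is positive semidefinite.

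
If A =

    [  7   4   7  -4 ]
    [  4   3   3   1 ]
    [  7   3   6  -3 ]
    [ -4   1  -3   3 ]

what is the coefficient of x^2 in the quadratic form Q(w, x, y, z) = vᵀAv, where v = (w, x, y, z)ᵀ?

The coefficient of x^2 is the diagonal entry A[2,2] = 3.

3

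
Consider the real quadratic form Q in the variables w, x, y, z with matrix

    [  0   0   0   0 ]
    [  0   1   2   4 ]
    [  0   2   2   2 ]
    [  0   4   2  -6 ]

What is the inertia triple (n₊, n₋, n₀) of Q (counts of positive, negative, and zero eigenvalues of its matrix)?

(1, 2, 1)

Symmetric row and column elimination reduces A to a congruent diagonal form with pivots 0, 1, -2, -4.
Counting signs: 1 positive, 2 negative, 1 zero.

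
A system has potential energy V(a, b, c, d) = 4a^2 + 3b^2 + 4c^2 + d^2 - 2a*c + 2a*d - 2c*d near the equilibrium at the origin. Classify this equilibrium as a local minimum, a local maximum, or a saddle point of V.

local minimum

The Hessian at the origin is H = [[8, 0, -2, 2], [0, 6, 0, 0], [-2, 0, 8, -2], [2, 0, -2, 2]].
Congruent diagonalization of H (simultaneous row and column reduction) yields pivots 8, 6, 15/2, 6/5.
So there are 4 positive pivots.
H is positive definite, so the origin is a strict local minimum.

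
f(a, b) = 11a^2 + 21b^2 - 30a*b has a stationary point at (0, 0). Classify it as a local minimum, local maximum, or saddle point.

The Hessian at the origin is H = [[22, -30], [-30, 42]].
det H = 22·42 − (-30)² = 24 > 0 and H[1,1] = 22 > 0, so H is positive definite.
Therefore the origin is a local minimum.

local minimum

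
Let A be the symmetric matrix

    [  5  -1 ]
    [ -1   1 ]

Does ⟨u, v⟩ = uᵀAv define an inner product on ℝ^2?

yes

For the 2×2 matrix [[5, -1], [-1, 1]]: det = 5·1 − (-1)² = 4, trace = 6.
det > 0 so both eigenvalues share the sign of the trace; trace = 6 > 0 ⇒ both positive.
⟨·,·⟩ is an inner product exactly when A is positive definite.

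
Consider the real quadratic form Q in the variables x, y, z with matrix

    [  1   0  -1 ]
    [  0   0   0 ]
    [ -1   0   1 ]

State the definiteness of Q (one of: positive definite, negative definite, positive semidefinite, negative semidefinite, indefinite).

Row-reducing A symmetrically gives the diagonal entries 1, 0, 0.
That gives 1 positive, 2 zero pivots.
Hence Q is positive semidefinite.

positive semidefinite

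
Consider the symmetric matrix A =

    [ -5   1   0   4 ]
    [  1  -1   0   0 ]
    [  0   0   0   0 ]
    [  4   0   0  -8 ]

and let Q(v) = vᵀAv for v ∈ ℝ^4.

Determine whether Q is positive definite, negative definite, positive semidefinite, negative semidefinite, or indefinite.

negative semidefinite

Row-reducing A symmetrically gives the diagonal entries -5, -4/5, 0, -4.
Counting signs: 3 negative, 1 zero.
Hence Q is negative semidefinite.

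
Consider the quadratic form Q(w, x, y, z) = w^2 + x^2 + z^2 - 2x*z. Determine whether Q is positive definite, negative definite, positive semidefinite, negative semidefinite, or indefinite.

positive semidefinite

The associated matrix is A = [[1, 0, 0, 0], [0, 1, 0, -1], [0, 0, 0, 0], [0, -1, 0, 1]].
Row-reducing A symmetrically gives the diagonal entries 1, 1, 0, 0.
Counting signs: 2 positive, 2 zero.
Hence Q is positive semidefinite.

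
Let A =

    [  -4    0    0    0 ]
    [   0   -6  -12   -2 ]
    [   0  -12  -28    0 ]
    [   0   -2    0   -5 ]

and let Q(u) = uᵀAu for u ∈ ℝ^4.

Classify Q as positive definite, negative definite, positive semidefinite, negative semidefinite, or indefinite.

Row-reducing A symmetrically gives the diagonal entries -4, -6, -4, -1/3.
So there are 4 negative pivots.
Hence Q is negative definite.

negative definite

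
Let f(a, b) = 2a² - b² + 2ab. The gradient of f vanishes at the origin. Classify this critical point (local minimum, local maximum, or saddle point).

saddle point

The Hessian at the origin is H = [[4, 2], [2, -2]].
det H = 4·-2 − (2)² = -12 < 0, so H is indefinite.
Therefore the origin is a saddle point.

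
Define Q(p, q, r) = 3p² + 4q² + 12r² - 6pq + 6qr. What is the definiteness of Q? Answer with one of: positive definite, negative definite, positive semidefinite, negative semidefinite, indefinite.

positive definite

The symmetric matrix of Q is A = [[3, -3, 0], [-3, 4, 3], [0, 3, 12]].
Leading principal minors: Δ_1 = 3, Δ_2 = 3, Δ_3 = 9.
All leading principal minors are positive, so by Sylvester's criterion Q is positive definite.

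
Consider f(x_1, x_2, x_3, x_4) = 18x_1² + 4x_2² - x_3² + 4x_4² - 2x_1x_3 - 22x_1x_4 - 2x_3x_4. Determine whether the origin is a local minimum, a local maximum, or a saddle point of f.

saddle point

The Hessian at the origin is H = [[36, 0, -2, -22], [0, 8, 0, 0], [-2, 0, -2, -2], [-22, 0, -2, 8]].
Applying the same elementary operations to the rows and columns of H produces a congruent diagonal matrix with entries 36, 8, -19/9, -10/19.
So there are 2 positive, 2 negative pivots.
H is indefinite, so the origin is a saddle point.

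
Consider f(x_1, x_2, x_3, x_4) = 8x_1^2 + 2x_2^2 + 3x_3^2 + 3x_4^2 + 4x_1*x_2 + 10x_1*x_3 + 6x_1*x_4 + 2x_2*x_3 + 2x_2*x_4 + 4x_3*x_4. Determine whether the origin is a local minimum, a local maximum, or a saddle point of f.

saddle point

The Hessian at the origin is H = [[16, 4, 10, 6], [4, 4, 2, 2], [10, 2, 6, 4], [6, 2, 4, 6]].
An LDLᵀ factorisation of H has diagonal entries 16, 3, -1/3, 4.
That gives 3 positive, 1 negative pivots.
H is indefinite, so the origin is a saddle point.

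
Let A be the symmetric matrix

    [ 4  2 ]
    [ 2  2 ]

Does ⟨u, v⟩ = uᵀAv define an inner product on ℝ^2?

Congruent diagonalization of A (simultaneous row and column reduction) yields pivots 4, 1.
So there are 2 positive pivots.
Hence Q is positive definite.
⟨·,·⟩ is an inner product exactly when A is positive definite.

yes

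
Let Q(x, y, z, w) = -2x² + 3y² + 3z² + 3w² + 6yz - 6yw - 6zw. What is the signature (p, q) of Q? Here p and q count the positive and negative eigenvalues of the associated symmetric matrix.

The associated matrix is A = [[-2, 0, 0, 0], [0, 3, 3, -3], [0, 3, 3, -3], [0, -3, -3, 3]].
Symmetric row and column elimination reduces A to a congruent diagonal form with pivots -2, 3, 0, 0.
Counting signs: 1 positive, 1 negative, 2 zero.

(1, 1)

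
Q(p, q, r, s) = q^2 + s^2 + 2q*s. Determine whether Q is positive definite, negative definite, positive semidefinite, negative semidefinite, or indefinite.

positive semidefinite

The symmetric matrix is A = [[0, 0, 0, 0], [0, 1, 0, 1], [0, 0, 0, 0], [0, 1, 0, 1]].
Congruent diagonalization of A (simultaneous row and column reduction) yields pivots 0, 1, 0, 0.
So there are 1 positive, 3 zero pivots.
Hence Q is positive semidefinite.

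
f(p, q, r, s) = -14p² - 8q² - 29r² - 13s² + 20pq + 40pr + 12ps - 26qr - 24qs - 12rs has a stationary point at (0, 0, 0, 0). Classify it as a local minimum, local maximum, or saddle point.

The Hessian at the origin is H = [[-28, 20, 40, 12], [20, -16, -26, -24], [40, -26, -58, -12], [12, -24, -12, -26]].
Symmetric row and column elimination reduces H to a congruent diagonal form with pivots -28, -12/7, 3, 10.
So there are 2 positive, 2 negative pivots.
H is indefinite, so the origin is a saddle point.

saddle point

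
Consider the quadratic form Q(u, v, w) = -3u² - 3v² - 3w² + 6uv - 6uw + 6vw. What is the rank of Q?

The associated matrix is A = [[-3, 3, -3], [3, -3, 3], [-3, 3, -3]].
Applying the same elementary operations to the rows and columns of A produces a congruent diagonal matrix with entries -3, 0, 0.
That gives 1 negative, 2 zero pivots.
The rank is the number of nonzero pivots: 1.

1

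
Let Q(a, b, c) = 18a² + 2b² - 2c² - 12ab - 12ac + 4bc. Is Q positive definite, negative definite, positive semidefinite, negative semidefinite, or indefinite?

Write A = [[18, -6, -6], [-6, 2, 2], [-6, 2, -2]].
Congruent diagonalization of A (simultaneous row and column reduction) yields pivots 18, 0, -4.
So there are 1 positive, 1 negative, 1 zero pivots.
Hence Q is indefinite.

indefinite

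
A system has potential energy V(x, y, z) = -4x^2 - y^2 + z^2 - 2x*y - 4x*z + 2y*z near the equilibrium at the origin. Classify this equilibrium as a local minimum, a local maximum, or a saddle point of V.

The Hessian at the origin is H = [[-8, -2, -4], [-2, -2, 2], [-4, 2, 2]].
Row-reducing H symmetrically gives the diagonal entries -8, -3/2, 10.
That gives 1 positive, 2 negative pivots.
H is indefinite, so the origin is a saddle point.

saddle point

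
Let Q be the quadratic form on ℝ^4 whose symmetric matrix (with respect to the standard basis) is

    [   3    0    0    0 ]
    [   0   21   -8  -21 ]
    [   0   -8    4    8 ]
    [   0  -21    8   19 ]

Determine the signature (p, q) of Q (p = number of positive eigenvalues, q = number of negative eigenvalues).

(3, 1)

Applying the same elementary operations to the rows and columns of A produces a congruent diagonal matrix with entries 3, 21, 20/21, -2.
That gives 3 positive, 1 negative pivots.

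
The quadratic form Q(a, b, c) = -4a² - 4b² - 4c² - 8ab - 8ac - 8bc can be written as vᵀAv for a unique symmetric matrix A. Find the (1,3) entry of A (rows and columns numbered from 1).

The coefficient of a·c in Q is -8. For a symmetric A this equals A[1,3] + A[3,1] = 2·A[1,3].
So A[1,3] = -8/2 = -4.

-4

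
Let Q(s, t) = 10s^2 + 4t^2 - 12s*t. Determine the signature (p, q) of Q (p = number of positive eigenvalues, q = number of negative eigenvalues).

The associated matrix is A = [[10, -6], [-6, 4]].
Applying the same elementary operations to the rows and columns of A produces a congruent diagonal matrix with entries 10, 2/5.
Counting signs: 2 positive.

(2, 0)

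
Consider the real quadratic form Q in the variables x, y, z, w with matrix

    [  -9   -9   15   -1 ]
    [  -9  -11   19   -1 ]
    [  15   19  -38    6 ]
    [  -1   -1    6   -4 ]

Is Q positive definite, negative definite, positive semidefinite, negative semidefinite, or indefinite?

negative definite

Leading principal minors: Δ_1 = -9, Δ_2 = 18, Δ_3 = -90, Δ_4 = 12.
The signs alternate starting with Δ_1 < 0, so by Sylvester's criterion Q is negative definite.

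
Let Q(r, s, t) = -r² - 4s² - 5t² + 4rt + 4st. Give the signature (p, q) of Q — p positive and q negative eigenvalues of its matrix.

The symmetric matrix is A = [[-1, 0, 2], [0, -4, 2], [2, 2, -5]].
Congruent diagonalization of A (simultaneous row and column reduction) yields pivots -1, -4, 0.
Counting signs: 2 negative, 1 zero.

(0, 2)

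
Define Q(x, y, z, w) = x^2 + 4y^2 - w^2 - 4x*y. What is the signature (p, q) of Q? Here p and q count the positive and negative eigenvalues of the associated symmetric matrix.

Write A = [[1, -2, 0, 0], [-2, 4, 0, 0], [0, 0, 0, 0], [0, 0, 0, -1]].
Row-reducing A symmetrically gives the diagonal entries 1, 0, 0, -1.
So there are 1 positive, 1 negative, 2 zero pivots.

(1, 1)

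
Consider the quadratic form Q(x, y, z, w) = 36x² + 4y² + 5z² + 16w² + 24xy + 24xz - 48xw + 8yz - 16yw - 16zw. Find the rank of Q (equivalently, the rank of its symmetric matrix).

2

Write A = [[36, 12, 12, -24], [12, 4, 4, -8], [12, 4, 5, -8], [-24, -8, -8, 16]].
Symmetric row and column elimination reduces A to a congruent diagonal form with pivots 36, 0, 1, 0.
That gives 2 positive, 2 zero pivots.
The rank is the number of nonzero pivots: 2.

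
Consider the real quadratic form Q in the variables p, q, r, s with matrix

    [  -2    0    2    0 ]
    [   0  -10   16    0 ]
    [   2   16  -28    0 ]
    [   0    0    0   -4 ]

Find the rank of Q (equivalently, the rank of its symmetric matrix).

4

Symmetric row and column elimination reduces A to a congruent diagonal form with pivots -2, -10, -2/5, -4.
That gives 4 negative pivots.
The rank is the number of nonzero pivots: 4.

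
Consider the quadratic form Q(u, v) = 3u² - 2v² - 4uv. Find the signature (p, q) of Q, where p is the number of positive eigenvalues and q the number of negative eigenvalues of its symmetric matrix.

The associated matrix is A = [[3, -2], [-2, -2]].
Applying the same elementary operations to the rows and columns of A produces a congruent diagonal matrix with entries 3, -10/3.
Counting signs: 1 positive, 1 negative.

(1, 1)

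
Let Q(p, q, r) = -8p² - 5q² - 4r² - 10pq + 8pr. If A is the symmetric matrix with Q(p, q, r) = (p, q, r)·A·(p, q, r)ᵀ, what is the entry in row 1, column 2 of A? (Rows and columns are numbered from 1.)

-5

The coefficient of p·q in Q is -10. For a symmetric A this equals A[1,2] + A[2,1] = 2·A[1,2].
So A[1,2] = -10/2 = -5.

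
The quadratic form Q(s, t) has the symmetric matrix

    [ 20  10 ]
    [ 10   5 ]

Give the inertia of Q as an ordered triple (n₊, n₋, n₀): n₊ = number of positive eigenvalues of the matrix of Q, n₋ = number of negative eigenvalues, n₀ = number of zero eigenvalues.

(1, 0, 1)

Congruent diagonalization of A (simultaneous row and column reduction) yields pivots 20, 0.
So there are 1 positive, 1 zero pivots.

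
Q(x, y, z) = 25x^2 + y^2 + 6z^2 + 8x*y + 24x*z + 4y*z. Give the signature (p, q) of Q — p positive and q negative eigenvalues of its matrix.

The associated matrix is A = [[25, 4, 12], [4, 1, 2], [12, 2, 6]].
Applying the same elementary operations to the rows and columns of A produces a congruent diagonal matrix with entries 25, 9/25, 2/9.
Counting signs: 3 positive.

(3, 0)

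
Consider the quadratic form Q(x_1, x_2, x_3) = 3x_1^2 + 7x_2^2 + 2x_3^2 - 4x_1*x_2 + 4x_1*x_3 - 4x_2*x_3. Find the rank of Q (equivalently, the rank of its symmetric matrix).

3

The associated matrix is A = [[3, -2, 2], [-2, 7, -2], [2, -2, 2]].
Applying the same elementary operations to the rows and columns of A produces a congruent diagonal matrix with entries 3, 17/3, 10/17.
That gives 3 positive pivots.
The rank is the number of nonzero pivots: 3.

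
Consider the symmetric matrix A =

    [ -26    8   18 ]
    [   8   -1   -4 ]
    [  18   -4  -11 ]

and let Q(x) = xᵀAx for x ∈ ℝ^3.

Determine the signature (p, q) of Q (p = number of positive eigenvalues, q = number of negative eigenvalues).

Row-reducing A symmetrically gives the diagonal entries -26, 19/13, -3/19.
That gives 1 positive, 2 negative pivots.

(1, 2)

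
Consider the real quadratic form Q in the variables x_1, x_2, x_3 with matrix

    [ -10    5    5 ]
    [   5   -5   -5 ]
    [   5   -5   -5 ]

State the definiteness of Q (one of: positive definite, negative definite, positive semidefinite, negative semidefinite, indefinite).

Congruent diagonalization of A (simultaneous row and column reduction) yields pivots -10, -5/2, 0.
That gives 2 negative, 1 zero pivots.
Hence Q is negative semidefinite.

negative semidefinite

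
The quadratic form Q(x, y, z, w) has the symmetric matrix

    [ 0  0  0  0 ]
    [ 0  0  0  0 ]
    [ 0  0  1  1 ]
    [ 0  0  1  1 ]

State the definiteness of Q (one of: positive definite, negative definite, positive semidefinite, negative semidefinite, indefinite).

Congruent diagonalization of A (simultaneous row and column reduction) yields pivots 0, 0, 1, 0.
Counting signs: 1 positive, 3 zero.
Hence Q is positive semidefinite.

positive semidefinite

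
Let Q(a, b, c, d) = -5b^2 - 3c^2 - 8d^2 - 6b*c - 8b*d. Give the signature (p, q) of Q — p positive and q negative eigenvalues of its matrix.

(0, 2)

Write A = [[0, 0, 0, 0], [0, -5, -3, -4], [0, -3, -3, 0], [0, -4, 0, -8]].
Symmetric row and column elimination reduces A to a congruent diagonal form with pivots 0, -5, -6/5, 0.
So there are 2 negative, 2 zero pivots.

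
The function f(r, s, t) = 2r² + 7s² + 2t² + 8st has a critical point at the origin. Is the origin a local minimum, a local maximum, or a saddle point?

The Hessian at the origin is H = [[4, 0, 0], [0, 14, 8], [0, 8, 4]].
An LDLᵀ factorisation of H has diagonal entries 4, 14, -4/7.
That gives 2 positive, 1 negative pivots.
H is indefinite, so the origin is a saddle point.

saddle point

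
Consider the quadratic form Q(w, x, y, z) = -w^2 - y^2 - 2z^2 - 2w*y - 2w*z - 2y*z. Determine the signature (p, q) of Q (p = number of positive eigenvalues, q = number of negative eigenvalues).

(0, 2)

The associated matrix is A = [[-1, 0, -1, -1], [0, 0, 0, 0], [-1, 0, -1, -1], [-1, 0, -1, -2]].
Applying the same elementary operations to the rows and columns of A produces a congruent diagonal matrix with entries -1, 0, 0, -1.
That gives 2 negative, 2 zero pivots.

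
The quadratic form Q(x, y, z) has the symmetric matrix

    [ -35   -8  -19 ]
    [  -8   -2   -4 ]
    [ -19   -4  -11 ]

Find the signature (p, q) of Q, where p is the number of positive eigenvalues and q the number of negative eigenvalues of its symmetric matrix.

(0, 2)

Applying the same elementary operations to the rows and columns of A produces a congruent diagonal matrix with entries -35, -6/35, 0.
So there are 2 negative, 1 zero pivots.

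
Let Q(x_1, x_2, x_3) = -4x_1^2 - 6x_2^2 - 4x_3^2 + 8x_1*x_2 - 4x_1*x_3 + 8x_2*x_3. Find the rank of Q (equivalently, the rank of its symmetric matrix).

3

The symmetric matrix is A = [[-4, 4, -2], [4, -6, 4], [-2, 4, -4]].
Congruent diagonalization of A (simultaneous row and column reduction) yields pivots -4, -2, -1.
So there are 3 negative pivots.
The rank is the number of nonzero pivots: 3.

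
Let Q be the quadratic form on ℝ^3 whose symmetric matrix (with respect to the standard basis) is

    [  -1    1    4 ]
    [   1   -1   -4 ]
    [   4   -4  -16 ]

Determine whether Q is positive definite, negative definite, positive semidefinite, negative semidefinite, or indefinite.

negative semidefinite

Applying the same elementary operations to the rows and columns of A produces a congruent diagonal matrix with entries -1, 0, 0.
Counting signs: 1 negative, 2 zero.
Hence Q is negative semidefinite.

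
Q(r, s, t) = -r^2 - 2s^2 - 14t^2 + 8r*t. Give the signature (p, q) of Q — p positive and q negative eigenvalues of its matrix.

The associated matrix is A = [[-1, 0, 4], [0, -2, 0], [4, 0, -14]].
Row-reducing A symmetrically gives the diagonal entries -1, -2, 2.
So there are 1 positive, 2 negative pivots.

(1, 2)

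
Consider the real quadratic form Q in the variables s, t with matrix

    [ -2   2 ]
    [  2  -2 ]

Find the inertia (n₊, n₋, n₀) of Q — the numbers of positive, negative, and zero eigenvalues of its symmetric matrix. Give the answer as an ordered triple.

(0, 1, 1)

Row-reducing A symmetrically gives the diagonal entries -2, 0.
That gives 1 negative, 1 zero pivots.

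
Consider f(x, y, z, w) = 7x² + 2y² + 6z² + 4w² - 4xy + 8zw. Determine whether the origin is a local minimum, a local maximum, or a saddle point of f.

The Hessian at the origin is H = [[14, -4, 0, 0], [-4, 4, 0, 0], [0, 0, 12, 8], [0, 0, 8, 8]].
Symmetric row and column elimination reduces H to a congruent diagonal form with pivots 14, 20/7, 12, 8/3.
So there are 4 positive pivots.
H is positive definite, so the origin is a strict local minimum.

local minimum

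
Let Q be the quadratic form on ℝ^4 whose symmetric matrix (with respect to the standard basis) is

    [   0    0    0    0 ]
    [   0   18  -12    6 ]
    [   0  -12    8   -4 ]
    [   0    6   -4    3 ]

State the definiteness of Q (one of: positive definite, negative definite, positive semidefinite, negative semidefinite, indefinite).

positive semidefinite

Applying the same elementary operations to the rows and columns of A produces a congruent diagonal matrix with entries 0, 18, 0, 1.
That gives 2 positive, 2 zero pivots.
Hence Q is positive semidefinite.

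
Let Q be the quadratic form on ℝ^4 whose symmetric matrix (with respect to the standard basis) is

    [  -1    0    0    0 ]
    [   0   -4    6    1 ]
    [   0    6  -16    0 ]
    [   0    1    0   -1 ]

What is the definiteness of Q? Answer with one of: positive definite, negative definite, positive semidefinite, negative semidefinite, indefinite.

negative definite

An LDLᵀ factorisation of A has diagonal entries -1, -4, -7, -3/7.
That gives 4 negative pivots.
Hence Q is negative definite.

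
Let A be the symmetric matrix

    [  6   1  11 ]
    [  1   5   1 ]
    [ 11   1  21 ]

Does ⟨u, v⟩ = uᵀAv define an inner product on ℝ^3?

yes

Leading principal minors: Δ_1 = 6, Δ_2 = 29, Δ_3 = 20.
All leading principal minors are positive, so by Sylvester's criterion Q is positive definite.
⟨·,·⟩ is an inner product exactly when A is positive definite.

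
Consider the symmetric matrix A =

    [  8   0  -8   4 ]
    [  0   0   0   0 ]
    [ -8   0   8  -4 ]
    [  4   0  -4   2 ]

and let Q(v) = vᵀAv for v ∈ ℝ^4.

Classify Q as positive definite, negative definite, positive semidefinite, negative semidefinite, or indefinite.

Symmetric row and column elimination reduces A to a congruent diagonal form with pivots 8, 0, 0, 0.
That gives 1 positive, 3 zero pivots.
Hence Q is positive semidefinite.

positive semidefinite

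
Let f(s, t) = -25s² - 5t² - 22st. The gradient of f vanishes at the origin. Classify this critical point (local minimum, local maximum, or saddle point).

The Hessian at the origin is H = [[-50, -22], [-22, -10]].
det H = -50·-10 − (-22)² = 16 > 0 and H[1,1] = -50 < 0, so H is negative definite.
Therefore the origin is a local maximum.

local maximum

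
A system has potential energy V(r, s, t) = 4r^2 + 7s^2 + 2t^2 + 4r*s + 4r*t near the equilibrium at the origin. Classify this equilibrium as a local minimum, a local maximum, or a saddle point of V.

The Hessian at the origin is H = [[8, 4, 4], [4, 14, 0], [4, 0, 4]].
Row-reducing H symmetrically gives the diagonal entries 8, 12, 5/3.
Counting signs: 3 positive.
H is positive definite, so the origin is a strict local minimum.

local minimum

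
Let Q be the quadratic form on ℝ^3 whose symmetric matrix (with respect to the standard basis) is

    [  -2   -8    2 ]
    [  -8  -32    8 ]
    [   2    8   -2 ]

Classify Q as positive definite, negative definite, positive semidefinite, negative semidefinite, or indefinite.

Symmetric row and column elimination reduces A to a congruent diagonal form with pivots -2, 0, 0.
Counting signs: 1 negative, 2 zero.
Hence Q is negative semidefinite.

negative semidefinite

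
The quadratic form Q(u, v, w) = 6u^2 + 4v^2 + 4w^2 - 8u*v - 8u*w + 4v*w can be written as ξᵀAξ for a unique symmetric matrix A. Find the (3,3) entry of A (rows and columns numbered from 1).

4

The coefficient of w^2 in Q is 4, and that is exactly A[3,3].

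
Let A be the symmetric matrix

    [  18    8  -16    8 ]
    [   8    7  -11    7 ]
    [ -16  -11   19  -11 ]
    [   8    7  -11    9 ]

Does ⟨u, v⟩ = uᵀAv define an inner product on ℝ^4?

yes

Leading principal minors: Δ_1 = 18, Δ_2 = 62, Δ_3 = 24, Δ_4 = 48.
All leading principal minors are positive, so by Sylvester's criterion Q is positive definite.
⟨·,·⟩ is an inner product exactly when A is positive definite.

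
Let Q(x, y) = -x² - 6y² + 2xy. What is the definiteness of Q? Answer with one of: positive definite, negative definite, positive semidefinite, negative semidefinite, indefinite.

negative definite

The symmetric matrix of Q is [[-1, 1], [1, -6]].
For the 2×2 matrix [[-1, 1], [1, -6]]: det = -1·-6 − (1)² = 5, trace = -7.
det > 0 so both eigenvalues share the sign of the trace; trace = -7 < 0 ⇒ both negative.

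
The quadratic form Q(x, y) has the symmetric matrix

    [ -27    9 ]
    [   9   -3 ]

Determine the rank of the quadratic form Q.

Applying the same elementary operations to the rows and columns of A produces a congruent diagonal matrix with entries -27, 0.
That gives 1 negative, 1 zero pivots.
The rank is the number of nonzero pivots: 1.

1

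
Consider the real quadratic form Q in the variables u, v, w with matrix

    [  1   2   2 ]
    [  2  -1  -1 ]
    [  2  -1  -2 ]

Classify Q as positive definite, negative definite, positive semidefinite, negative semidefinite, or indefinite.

indefinite

Congruent diagonalization of A (simultaneous row and column reduction) yields pivots 1, -5, -1.
So there are 1 positive, 2 negative pivots.
Hence Q is indefinite.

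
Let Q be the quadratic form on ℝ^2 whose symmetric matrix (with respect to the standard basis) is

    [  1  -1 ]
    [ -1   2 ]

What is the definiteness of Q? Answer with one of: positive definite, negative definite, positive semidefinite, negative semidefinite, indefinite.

positive definite

Leading principal minors: Δ_1 = 1, Δ_2 = 1.
All leading principal minors are positive, so by Sylvester's criterion Q is positive definite.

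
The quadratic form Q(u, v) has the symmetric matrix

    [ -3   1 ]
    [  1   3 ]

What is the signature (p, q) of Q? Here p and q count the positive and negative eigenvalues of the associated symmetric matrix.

(1, 1)

Symmetric row and column elimination reduces A to a congruent diagonal form with pivots -3, 10/3.
So there are 1 positive, 1 negative pivots.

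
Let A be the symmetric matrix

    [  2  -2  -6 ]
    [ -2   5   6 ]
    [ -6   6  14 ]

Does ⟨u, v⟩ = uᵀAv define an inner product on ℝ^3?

Congruent diagonalization of A (simultaneous row and column reduction) yields pivots 2, 3, -4.
Counting signs: 2 positive, 1 negative.
Hence Q is indefinite.
⟨·,·⟩ is an inner product exactly when A is positive definite.

no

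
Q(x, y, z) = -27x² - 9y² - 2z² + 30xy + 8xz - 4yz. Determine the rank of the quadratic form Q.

Write A = [[-27, 15, 4], [15, -9, -2], [4, -2, -2]].
Congruent diagonalization of A (simultaneous row and column reduction) yields pivots -27, -2/3, -4/3.
Counting signs: 3 negative.
The rank is the number of nonzero pivots: 3.

3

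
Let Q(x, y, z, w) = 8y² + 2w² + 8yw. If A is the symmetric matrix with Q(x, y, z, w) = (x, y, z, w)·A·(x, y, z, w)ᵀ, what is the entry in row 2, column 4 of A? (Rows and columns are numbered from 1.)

4

The coefficient of y·w in Q is 8. For a symmetric A this equals A[2,4] + A[4,2] = 2·A[2,4].
So A[2,4] = 8/2 = 4.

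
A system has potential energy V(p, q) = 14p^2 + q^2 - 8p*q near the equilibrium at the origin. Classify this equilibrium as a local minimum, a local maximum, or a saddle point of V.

The Hessian at the origin is H = [[28, -8], [-8, 2]].
det H = 28·2 − (-8)² = -8 < 0, so H is indefinite.
Therefore the origin is a saddle point.

saddle point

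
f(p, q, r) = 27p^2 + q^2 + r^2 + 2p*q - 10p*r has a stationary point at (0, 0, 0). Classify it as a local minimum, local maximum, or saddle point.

local minimum

The Hessian at the origin is H = [[54, 2, -10], [2, 2, 0], [-10, 0, 2]].
Applying the same elementary operations to the rows and columns of H produces a congruent diagonal matrix with entries 54, 52/27, 1/13.
That gives 3 positive pivots.
H is positive definite, so the origin is a strict local minimum.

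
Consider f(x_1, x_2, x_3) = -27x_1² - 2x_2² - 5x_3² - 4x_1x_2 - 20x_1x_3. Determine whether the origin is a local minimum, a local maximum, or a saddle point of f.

The Hessian at the origin is H = [[-54, -4, -20], [-4, -4, 0], [-20, 0, -10]].
Congruent diagonalization of H (simultaneous row and column reduction) yields pivots -54, -100/27, -2.
That gives 3 negative pivots.
H is negative definite, so the origin is a strict local maximum.

local maximum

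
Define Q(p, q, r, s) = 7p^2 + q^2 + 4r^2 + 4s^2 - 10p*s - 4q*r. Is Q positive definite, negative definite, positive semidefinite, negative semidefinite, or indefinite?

positive semidefinite

Write A = [[7, 0, 0, -5], [0, 1, -2, 0], [0, -2, 4, 0], [-5, 0, 0, 4]].
Symmetric row and column elimination reduces A to a congruent diagonal form with pivots 7, 1, 0, 3/7.
So there are 3 positive, 1 zero pivots.
Hence Q is positive semidefinite.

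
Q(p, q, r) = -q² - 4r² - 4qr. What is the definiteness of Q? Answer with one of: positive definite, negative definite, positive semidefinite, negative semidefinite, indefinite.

negative semidefinite

Write A = [[0, 0, 0], [0, -1, -2], [0, -2, -4]].
Row-reducing A symmetrically gives the diagonal entries 0, -1, 0.
So there are 1 negative, 2 zero pivots.
Hence Q is negative semidefinite.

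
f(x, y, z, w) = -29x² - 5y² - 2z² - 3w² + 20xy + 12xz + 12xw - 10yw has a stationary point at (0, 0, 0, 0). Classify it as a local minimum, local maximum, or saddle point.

The Hessian at the origin is H = [[-58, 20, 12, 12], [20, -10, 0, -10], [12, 0, -4, 0], [12, -10, 0, -6]].
Congruent diagonalization of H (simultaneous row and column reduction) yields pivots -58, -90/29, 4, 4/9.
Counting signs: 2 positive, 2 negative.
H is indefinite, so the origin is a saddle point.

saddle point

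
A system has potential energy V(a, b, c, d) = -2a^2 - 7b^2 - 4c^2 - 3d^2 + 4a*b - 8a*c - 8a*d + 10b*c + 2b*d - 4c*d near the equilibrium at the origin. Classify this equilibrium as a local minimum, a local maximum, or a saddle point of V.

saddle point

The Hessian at the origin is H = [[-4, 4, -8, -8], [4, -14, 10, 2], [-8, 10, -8, -4], [-8, 2, -4, -6]].
Applying the same elementary operations to the rows and columns of H produces a congruent diagonal matrix with entries -4, -10, 42/5, -2/7.
So there are 1 positive, 3 negative pivots.
H is indefinite, so the origin is a saddle point.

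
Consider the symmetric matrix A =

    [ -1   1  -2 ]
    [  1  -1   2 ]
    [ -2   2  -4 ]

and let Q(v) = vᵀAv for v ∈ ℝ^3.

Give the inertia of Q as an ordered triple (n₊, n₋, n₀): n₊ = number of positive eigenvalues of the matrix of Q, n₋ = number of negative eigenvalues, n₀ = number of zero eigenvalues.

(0, 1, 2)

Congruent diagonalization of A (simultaneous row and column reduction) yields pivots -1, 0, 0.
Counting signs: 1 negative, 2 zero.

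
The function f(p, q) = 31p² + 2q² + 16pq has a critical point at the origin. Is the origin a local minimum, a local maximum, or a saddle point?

saddle point

The Hessian at the origin is H = [[62, 16], [16, 4]].
det H = 62·4 − (16)² = -8 < 0, so H is indefinite.
Therefore the origin is a saddle point.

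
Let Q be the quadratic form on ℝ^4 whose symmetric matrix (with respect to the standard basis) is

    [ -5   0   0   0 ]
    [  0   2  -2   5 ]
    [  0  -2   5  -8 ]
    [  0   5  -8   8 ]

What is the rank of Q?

4

Congruent diagonalization of A (simultaneous row and column reduction) yields pivots -5, 2, 3, -15/2.
That gives 2 positive, 2 negative pivots.
The rank is the number of nonzero pivots: 4.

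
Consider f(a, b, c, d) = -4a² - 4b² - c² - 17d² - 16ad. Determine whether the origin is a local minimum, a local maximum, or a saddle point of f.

local maximum

The Hessian at the origin is H = [[-8, 0, 0, -16], [0, -8, 0, 0], [0, 0, -2, 0], [-16, 0, 0, -34]].
An LDLᵀ factorisation of H has diagonal entries -8, -8, -2, -2.
So there are 4 negative pivots.
H is negative definite, so the origin is a strict local maximum.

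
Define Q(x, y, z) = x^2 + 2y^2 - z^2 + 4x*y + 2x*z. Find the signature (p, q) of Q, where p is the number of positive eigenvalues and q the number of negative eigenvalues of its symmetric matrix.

(1, 1)

The symmetric matrix is A = [[1, 2, 1], [2, 2, 0], [1, 0, -1]].
Applying the same elementary operations to the rows and columns of A produces a congruent diagonal matrix with entries 1, -2, 0.
Counting signs: 1 positive, 1 negative, 1 zero.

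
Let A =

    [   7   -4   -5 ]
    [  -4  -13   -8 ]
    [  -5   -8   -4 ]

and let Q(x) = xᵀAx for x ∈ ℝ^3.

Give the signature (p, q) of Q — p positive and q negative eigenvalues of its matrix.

(2, 1)

An LDLᵀ factorisation of A has diagonal entries 7, -107/7, 15/107.
Counting signs: 2 positive, 1 negative.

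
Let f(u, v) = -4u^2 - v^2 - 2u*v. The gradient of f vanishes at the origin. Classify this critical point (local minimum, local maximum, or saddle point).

The Hessian at the origin is H = [[-8, -2], [-2, -2]].
det H = -8·-2 − (-2)² = 12 > 0 and H[1,1] = -8 < 0, so H is negative definite.
Therefore the origin is a local maximum.

local maximum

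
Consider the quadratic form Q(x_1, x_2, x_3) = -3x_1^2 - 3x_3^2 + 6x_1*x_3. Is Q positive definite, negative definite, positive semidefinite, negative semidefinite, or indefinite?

Write A = [[-3, 0, 3], [0, 0, 0], [3, 0, -3]].
Row-reducing A symmetrically gives the diagonal entries -3, 0, 0.
That gives 1 negative, 2 zero pivots.
Hence Q is negative semidefinite.

negative semidefinite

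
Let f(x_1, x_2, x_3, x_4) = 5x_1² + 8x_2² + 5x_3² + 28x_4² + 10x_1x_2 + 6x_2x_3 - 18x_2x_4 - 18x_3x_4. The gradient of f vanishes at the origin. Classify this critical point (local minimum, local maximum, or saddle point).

The Hessian at the origin is H = [[10, 10, 0, 0], [10, 16, 6, -18], [0, 6, 10, -18], [0, -18, -18, 56]].
Applying the same elementary operations to the rows and columns of H produces a congruent diagonal matrix with entries 10, 6, 4, 2.
So there are 4 positive pivots.
H is positive definite, so the origin is a strict local minimum.

local minimum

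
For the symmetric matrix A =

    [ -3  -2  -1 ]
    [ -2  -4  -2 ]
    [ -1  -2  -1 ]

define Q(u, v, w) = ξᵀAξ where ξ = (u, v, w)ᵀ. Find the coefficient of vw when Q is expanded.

The coefficient of vw is A[2,3] + A[3,2] = 2·(-2) = -4.

-4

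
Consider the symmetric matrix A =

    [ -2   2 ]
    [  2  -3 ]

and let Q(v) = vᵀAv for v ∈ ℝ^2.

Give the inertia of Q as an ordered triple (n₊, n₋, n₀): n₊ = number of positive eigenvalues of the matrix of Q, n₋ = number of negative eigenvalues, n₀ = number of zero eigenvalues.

An LDLᵀ factorisation of A has diagonal entries -2, -1.
Counting signs: 2 negative.

(0, 2, 0)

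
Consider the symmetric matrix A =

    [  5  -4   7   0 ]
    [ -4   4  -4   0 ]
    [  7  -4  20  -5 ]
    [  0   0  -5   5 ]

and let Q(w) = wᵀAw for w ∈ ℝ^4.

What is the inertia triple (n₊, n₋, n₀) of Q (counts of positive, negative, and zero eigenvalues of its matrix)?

Row-reducing A symmetrically gives the diagonal entries 5, 4/5, 7, 10/7.
That gives 4 positive pivots.

(4, 0, 0)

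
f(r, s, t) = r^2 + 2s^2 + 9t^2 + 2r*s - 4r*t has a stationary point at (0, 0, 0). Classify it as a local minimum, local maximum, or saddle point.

local minimum

The Hessian at the origin is H = [[2, 2, -4], [2, 4, 0], [-4, 0, 18]].
An LDLᵀ factorisation of H has diagonal entries 2, 2, 2.
That gives 3 positive pivots.
H is positive definite, so the origin is a strict local minimum.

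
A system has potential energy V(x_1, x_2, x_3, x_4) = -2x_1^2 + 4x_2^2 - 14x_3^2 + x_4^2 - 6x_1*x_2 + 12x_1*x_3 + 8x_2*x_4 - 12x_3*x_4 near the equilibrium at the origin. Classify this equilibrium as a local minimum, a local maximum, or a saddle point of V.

saddle point

The Hessian at the origin is H = [[-4, -6, 12, 0], [-6, 8, 0, 8], [12, 0, -28, -12], [0, 8, -12, 2]].
Congruent diagonalization of H (simultaneous row and column reduction) yields pivots -4, 17, -188/17, -30/47.
So there are 1 positive, 3 negative pivots.
H is indefinite, so the origin is a saddle point.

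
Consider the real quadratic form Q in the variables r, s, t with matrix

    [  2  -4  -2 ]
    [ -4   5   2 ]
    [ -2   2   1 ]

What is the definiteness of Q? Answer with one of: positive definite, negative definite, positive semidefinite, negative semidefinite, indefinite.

indefinite

Row-reducing A symmetrically gives the diagonal entries 2, -3, 1/3.
That gives 2 positive, 1 negative pivots.
Hence Q is indefinite.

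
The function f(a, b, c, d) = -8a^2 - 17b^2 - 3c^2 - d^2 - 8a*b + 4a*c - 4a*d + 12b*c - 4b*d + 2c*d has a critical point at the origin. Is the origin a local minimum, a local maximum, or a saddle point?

local maximum

The Hessian at the origin is H = [[-16, -8, 4, -4], [-8, -34, 12, -4], [4, 12, -6, 2], [-4, -4, 2, -2]].
Applying the same elementary operations to the rows and columns of H produces a congruent diagonal matrix with entries -16, -30, -5/3, -4/5.
Counting signs: 4 negative.
H is negative definite, so the origin is a strict local maximum.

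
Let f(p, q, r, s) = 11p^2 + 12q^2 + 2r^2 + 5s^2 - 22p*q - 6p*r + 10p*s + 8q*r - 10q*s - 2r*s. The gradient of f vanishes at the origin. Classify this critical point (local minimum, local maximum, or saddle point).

The Hessian at the origin is H = [[22, -22, -6, 10], [-22, 24, 8, -10], [-6, 8, 4, -2], [10, -10, -2, 10]].
Symmetric row and column elimination reduces H to a congruent diagonal form with pivots 22, 2, 4/11, 4.
That gives 4 positive pivots.
H is positive definite, so the origin is a strict local minimum.

local minimum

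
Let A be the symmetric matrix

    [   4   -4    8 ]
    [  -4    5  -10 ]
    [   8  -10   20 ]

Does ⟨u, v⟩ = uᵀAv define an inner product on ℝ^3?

no

Symmetric row and column elimination reduces A to a congruent diagonal form with pivots 4, 1, 0.
So there are 2 positive, 1 zero pivots.
Hence Q is positive semidefinite.
⟨·,·⟩ is an inner product exactly when A is positive definite.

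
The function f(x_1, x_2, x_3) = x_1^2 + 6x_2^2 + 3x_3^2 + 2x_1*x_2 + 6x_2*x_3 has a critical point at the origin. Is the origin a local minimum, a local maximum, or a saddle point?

The Hessian at the origin is H = [[2, 2, 0], [2, 12, 6], [0, 6, 6]].
An LDLᵀ factorisation of H has diagonal entries 2, 10, 12/5.
Counting signs: 3 positive.
H is positive definite, so the origin is a strict local minimum.

local minimum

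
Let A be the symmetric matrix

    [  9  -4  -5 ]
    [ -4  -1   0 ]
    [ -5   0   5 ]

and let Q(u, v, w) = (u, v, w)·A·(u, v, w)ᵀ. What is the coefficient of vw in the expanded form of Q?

The coefficient of vw is A[2,3] + A[3,2] = 2·0 = 0.

0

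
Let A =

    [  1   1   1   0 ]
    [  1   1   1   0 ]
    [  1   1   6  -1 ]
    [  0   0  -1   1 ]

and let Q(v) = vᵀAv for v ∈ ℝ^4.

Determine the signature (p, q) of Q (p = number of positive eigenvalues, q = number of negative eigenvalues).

(3, 0)

Applying the same elementary operations to the rows and columns of A produces a congruent diagonal matrix with entries 1, 0, 5, 4/5.
Counting signs: 3 positive, 1 zero.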